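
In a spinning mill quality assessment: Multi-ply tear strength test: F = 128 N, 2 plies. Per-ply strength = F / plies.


Formula: Per-ply strength = Total force / Number of plies
Per-ply = 128 N / 2
Per-ply = 64 N

64 N


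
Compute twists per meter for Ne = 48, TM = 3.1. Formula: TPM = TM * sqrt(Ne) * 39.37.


Formula: TPM = TM * sqrt(Ne) * 39.37
Step 1: sqrt(Ne) = sqrt(48) = 6.9282
Step 2: TM * sqrt(Ne) = 3.1 * 6.9282 = 21.4774
Step 3: TPM = 21.4774 * 39.37 = 846 twists/m

846 twists/m


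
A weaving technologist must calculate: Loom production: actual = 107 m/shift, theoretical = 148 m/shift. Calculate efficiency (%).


Formula: Efficiency% = (Actual output / Theoretical output) * 100
Efficiency% = (107 / 148) * 100
Efficiency% = 0.722973 * 100 = 72.2973% ≈ 72.3%

72.3%


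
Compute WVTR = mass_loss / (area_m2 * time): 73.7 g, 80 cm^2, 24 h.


Formula: WVTR = mass_loss / (area * time)
Step 1: Convert area: 80 cm^2 = 0.008 m^2
Step 2: WVTR = 73.7 g / (0.008 m^2 * 24 h)
Step 3: WVTR = 73.7 / 0.192 = 383.9 g/m^2/h

383.9 g/m^2/h


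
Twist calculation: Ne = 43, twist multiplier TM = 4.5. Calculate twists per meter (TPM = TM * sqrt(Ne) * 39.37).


Formula: TPM = TM * sqrt(Ne) * 39.37
Step 1: sqrt(Ne) = sqrt(43) = 6.5574
Step 2: TM * sqrt(Ne) = 4.5 * 6.5574 = 29.5083
Step 3: TPM = 29.5083 * 39.37 = 1162 twists/m

1162 twists/m


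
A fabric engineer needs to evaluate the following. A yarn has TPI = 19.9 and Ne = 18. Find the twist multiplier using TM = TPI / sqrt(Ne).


Formula: TM = TPI / sqrt(Ne)
Step 1: sqrt(Ne) = sqrt(18) = 4.2426
Step 2: TM = 19.9 / 4.2426 = 4.69

4.69 TM


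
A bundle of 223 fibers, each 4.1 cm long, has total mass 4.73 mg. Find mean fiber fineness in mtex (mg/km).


Formula: fineness (mtex) = mass (mg) / total length (km) = (mass_mg / total_length_m) * 1000
Step 1: Convert fiber length: 4.1 cm = 0.041 m
Step 2: Total fiber length = 223 * 0.041 = 9.143 m
Step 3: Linear density = 4.73 mg / 9.143 m = 0.5173 mg/m
Step 4: fineness = 0.5173 * 1000 = 517.3 mtex

517.3 mtex


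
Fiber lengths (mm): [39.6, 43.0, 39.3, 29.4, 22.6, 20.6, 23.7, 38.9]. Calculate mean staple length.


Formula: Mean = sum of lengths / count
Sum = 39.6 + 43.0 + 39.3 + 29.4 + 22.6 + 20.6 + 23.7 + 38.9
Sum = 257.1 mm
Mean = 257.1 / 8 = 32.14 mm

32.14 mm


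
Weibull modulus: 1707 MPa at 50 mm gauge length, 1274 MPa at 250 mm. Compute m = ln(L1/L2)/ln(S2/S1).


Formula: m = ln(L1/L2) / ln(S2/S1)
Step 1: ln(L1/L2) = ln(50/250) = -1.60944
Step 2: S2/S1 = 1274/1707 = 0.74634
Step 3: ln(S2/S1) = ln(0.74634) = -0.29257
Step 4: m = -1.60944 / -0.29257 = 5.50

5.50 (Weibull m)


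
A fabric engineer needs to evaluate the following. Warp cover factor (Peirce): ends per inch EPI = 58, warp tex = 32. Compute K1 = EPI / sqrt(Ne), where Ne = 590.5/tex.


Formula: K1 = EPI / sqrt(Ne), with Ne = 590.5 / tex_warp
Step 1: Ne = 590.5 / 32 = 18.453
Step 2: sqrt(Ne) = sqrt(18.453) = 4.2957
Step 3: K1 = 58 / 4.2957 = 13.5

13.5


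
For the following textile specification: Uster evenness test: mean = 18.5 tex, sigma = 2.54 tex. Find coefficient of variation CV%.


Formula: CV% = (standard deviation / mean) * 100
Step 1: Ratio = 2.54 / 18.5 = 0.137297
Step 2: CV% = 0.137297 * 100 = 13.7297% ≈ 13.7%

13.7%


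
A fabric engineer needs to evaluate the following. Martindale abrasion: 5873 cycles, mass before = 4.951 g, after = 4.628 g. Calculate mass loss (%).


Formula: Mass loss% = ((m_before - m_after) / m_before) * 100
Step 1: Mass loss = 4.951 - 4.628 = 0.323 g
Step 2: Ratio = 0.323 / 4.951 = 0.0652393
Step 3: Mass loss% = 0.0652393 * 100 = 6.52393% ≈ 6.52%

6.52%


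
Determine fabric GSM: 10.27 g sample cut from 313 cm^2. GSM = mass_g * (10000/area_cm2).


Formula: GSM = mass_g / area_m2
Step 1: Convert area: 313 cm^2 = 313 / 10000 = 0.0313 m^2
Step 2: GSM = 10.27 g / 0.0313 m^2 = 328.1 g/m^2

328.1 g/m^2


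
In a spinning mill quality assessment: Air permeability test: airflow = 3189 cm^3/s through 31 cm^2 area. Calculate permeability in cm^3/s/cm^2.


Formula: Air Permeability = Airflow / Test Area
AP = 3189 cm^3/s / 31 cm^2
AP = 102.9 cm^3/s/cm^2

102.9 cm^3/s/cm^2


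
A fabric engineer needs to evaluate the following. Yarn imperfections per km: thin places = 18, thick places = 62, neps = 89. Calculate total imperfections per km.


Formula: Total = thin places + thick places + neps
Total = 18 + 62 + 89
Total = 169 imperfections/km

169 imperfections/km


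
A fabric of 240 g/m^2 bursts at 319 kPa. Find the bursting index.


Formula: Bursting Index = Bursting Strength / Fabric GSM
BI = 319 kPa / 240 g/m^2
BI = 1.329 kPa/(g/m^2)

1.329 kPa/(g/m^2)


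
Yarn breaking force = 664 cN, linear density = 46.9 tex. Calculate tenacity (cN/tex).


Formula: Tenacity = Breaking force / Linear density
Tenacity = 664 cN / 46.9 tex
Tenacity = 14.16 cN/tex

14.16 cN/tex


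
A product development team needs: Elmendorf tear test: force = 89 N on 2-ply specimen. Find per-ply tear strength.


Formula: Per-ply strength = Total force / Number of plies
Per-ply = 89 N / 2
Per-ply = 44.5 N

44.5 N


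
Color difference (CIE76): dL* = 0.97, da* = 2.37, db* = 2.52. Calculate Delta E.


Formula: Delta E = sqrt(dL*^2 + da*^2 + db*^2)
Step 1: dL*^2 = 0.97^2 = 0.9409
Step 2: da*^2 = 2.37^2 = 5.6169
Step 3: db*^2 = 2.52^2 = 6.3504
Step 4: Sum = 0.9409 + 5.6169 + 6.3504 = 12.9082
Step 5: Delta E = sqrt(12.9082) = 3.59

3.59 Delta E


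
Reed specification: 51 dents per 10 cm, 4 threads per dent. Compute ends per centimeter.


Formula: EPC = (dents per 10 cm * ends per dent) / 10
Step 1: Total ends per 10 cm = 51 * 4 = 204
Step 2: EPC = 204 / 10 = 20.4 ends/cm

20.4 ends/cm


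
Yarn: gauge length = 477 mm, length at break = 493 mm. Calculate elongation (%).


Formula: Elongation (%) = ((L_break - L0) / L0) * 100
Step 1: Extension = 493 - 477 = 16 mm
Step 2: Elongation = (16 / 477) * 100
Step 3: Elongation = 0.033543 * 100 = 3.3543% ≈ 3.4%

3.4%


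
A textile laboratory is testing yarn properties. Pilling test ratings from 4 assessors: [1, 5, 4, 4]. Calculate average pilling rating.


Formula: Mean = sum / count
Sum = 1 + 5 + 4 + 4 = 14
Mean = 14 / 4 = 3.5

3.5


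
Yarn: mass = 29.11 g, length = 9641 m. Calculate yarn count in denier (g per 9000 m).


Formula: den = (mass_g / length_m) * 9000
Substituting: den = (29.11 / 9641) * 9000
Intermediate: 29.11 / 9641 = 0.0030194 g/m
den = 0.0030194 * 9000 = 27.2 denier

27.2 denier


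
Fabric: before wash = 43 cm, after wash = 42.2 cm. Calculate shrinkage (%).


Formula: Shrinkage% = ((L_before - L_after) / L_before) * 100
Step 1: Shrinkage = 43 - 42.2 = 0.8 cm
Step 2: Shrinkage% = (0.8 / 43) * 100
Step 3: Shrinkage% = 0.018605 * 100 = 1.8605% ≈ 1.9%

1.9%


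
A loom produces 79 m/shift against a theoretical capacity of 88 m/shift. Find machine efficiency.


Formula: Efficiency% = (Actual output / Theoretical output) * 100
Efficiency% = (79 / 88) * 100
Efficiency% = 0.897727 * 100 = 89.7727% ≈ 89.8%

89.8%


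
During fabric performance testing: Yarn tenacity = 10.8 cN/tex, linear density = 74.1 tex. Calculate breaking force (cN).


Formula: Breaking force = Tenacity * Linear density
F = 10.8 cN/tex * 74.1 tex
F = 800.28 cN

800.28 cN


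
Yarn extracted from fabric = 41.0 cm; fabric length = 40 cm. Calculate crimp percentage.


Formula: Crimp% = ((L_yarn - L_fabric) / L_fabric) * 100
Step 1: Extension = 41.0 - 40 = 1.0 cm
Step 2: Crimp% = (1.0 / 40) * 100
Step 3: Crimp% = 0.025 * 100 = 2.5%

2.5%


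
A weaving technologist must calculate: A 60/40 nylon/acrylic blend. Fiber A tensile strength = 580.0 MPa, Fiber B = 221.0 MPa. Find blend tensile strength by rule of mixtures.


Formula: Blend property = (fraction_A * property_A) + (fraction_B * property_B)
Step 1: Contribution A = 60/100 * 580.0 MPa = 348.0 MPa
Step 2: Contribution B = 40/100 * 221.0 MPa = 88.4 MPa
Step 3: Blend tensile strength = 348.0 + 88.4 = 436.4 MPa

436.4 MPa


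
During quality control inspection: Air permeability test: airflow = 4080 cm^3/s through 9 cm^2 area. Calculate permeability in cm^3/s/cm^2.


Formula: Air Permeability = Airflow / Test Area
AP = 4080 cm^3/s / 9 cm^2
AP = 453.3 cm^3/s/cm^2

453.3 cm^3/s/cm^2


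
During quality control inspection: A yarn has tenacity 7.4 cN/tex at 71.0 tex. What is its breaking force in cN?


Formula: Breaking force = Tenacity * Linear density
F = 7.4 cN/tex * 71.0 tex
F = 525.40 cN

525.40 cN


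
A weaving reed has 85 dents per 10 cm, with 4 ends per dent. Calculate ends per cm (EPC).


Formula: EPC = (dents per 10 cm * ends per dent) / 10
Step 1: Total ends per 10 cm = 85 * 4 = 340
Step 2: EPC = 340 / 10 = 34.0 ends/cm

34.0 ends/cm


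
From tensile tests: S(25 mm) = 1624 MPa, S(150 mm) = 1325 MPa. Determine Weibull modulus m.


Formula: m = ln(L1/L2) / ln(S2/S1)
Step 1: ln(L1/L2) = ln(25/150) = -1.79176
Step 2: S2/S1 = 1325/1624 = 0.81589
Step 3: ln(S2/S1) = ln(0.81589) = -0.20348
Step 4: m = -1.79176 / -0.20348 = 8.81

8.81 (Weibull m)


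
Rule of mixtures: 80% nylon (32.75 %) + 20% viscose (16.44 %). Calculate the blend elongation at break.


Formula: Blend property = (fraction_A * property_A) + (fraction_B * property_B)
Step 1: Contribution A = 80/100 * 32.75 % = 26.2 %
Step 2: Contribution B = 20/100 * 16.44 % = 3.288 %
Step 3: Blend elongation at break = 26.2 + 3.288 = 29.488 %

29.488 %


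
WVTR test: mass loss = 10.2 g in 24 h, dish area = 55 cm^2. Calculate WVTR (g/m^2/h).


Formula: WVTR = mass_loss / (area * time)
Step 1: Convert area: 55 cm^2 = 0.0055 m^2
Step 2: WVTR = 10.2 g / (0.0055 m^2 * 24 h)
Step 3: WVTR = 10.2 / 0.132 = 77.3 g/m^2/h

77.3 g/m^2/h


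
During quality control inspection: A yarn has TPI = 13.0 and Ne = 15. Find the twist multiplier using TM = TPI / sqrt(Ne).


Formula: TM = TPI / sqrt(Ne)
Step 1: sqrt(Ne) = sqrt(15) = 3.873
Step 2: TM = 13.0 / 3.873 = 3.36

3.36 TM


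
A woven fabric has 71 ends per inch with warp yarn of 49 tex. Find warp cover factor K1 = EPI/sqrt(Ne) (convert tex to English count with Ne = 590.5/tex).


Formula: K1 = EPI / sqrt(Ne), with Ne = 590.5 / tex_warp
Step 1: Ne = 590.5 / 49 = 12.051
Step 2: sqrt(Ne) = sqrt(12.051) = 3.4715
Step 3: K1 = 71 / 3.4715 = 20.5

20.5


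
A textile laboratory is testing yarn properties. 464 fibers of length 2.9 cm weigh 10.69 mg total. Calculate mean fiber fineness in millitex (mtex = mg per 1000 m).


Formula: fineness (mtex) = mass (mg) / total length (km) = (mass_mg / total_length_m) * 1000
Step 1: Convert fiber length: 2.9 cm = 0.029 m
Step 2: Total fiber length = 464 * 0.029 = 13.456 m
Step 3: Linear density = 10.69 mg / 13.456 m = 0.7944 mg/m
Step 4: fineness = 0.7944 * 1000 = 794.4 mtex

794.4 mtex


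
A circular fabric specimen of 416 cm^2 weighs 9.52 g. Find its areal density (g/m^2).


Formula: GSM = mass_g / area_m2
Step 1: Convert area: 416 cm^2 = 416 / 10000 = 0.0416 m^2
Step 2: GSM = 9.52 g / 0.0416 m^2 = 228.8 g/m^2

228.8 g/m^2


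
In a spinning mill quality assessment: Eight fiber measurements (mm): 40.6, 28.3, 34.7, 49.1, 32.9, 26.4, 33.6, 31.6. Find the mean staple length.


Formula: Mean = sum of lengths / count
Sum = 40.6 + 28.3 + 34.7 + 49.1 + 32.9 + 26.4 + 33.6 + 31.6
Sum = 277.2 mm
Mean = 277.2 / 8 = 34.65 mm

34.65 mm


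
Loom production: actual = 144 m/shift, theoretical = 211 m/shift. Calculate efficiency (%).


Formula: Efficiency% = (Actual output / Theoretical output) * 100
Efficiency% = (144 / 211) * 100
Efficiency% = 0.682464 * 100 = 68.2464% ≈ 68.2%

68.2%


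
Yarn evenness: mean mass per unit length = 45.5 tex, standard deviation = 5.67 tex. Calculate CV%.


Formula: CV% = (standard deviation / mean) * 100
Step 1: Ratio = 5.67 / 45.5 = 0.124615
Step 2: CV% = 0.124615 * 100 = 12.4615% ≈ 12.5%

12.5%


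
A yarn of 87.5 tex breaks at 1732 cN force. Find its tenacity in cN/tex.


Formula: Tenacity = Breaking force / Linear density
Tenacity = 1732 cN / 87.5 tex
Tenacity = 19.79 cN/tex

19.79 cN/tex


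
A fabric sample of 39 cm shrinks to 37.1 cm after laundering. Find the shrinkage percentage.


Formula: Shrinkage% = ((L_before - L_after) / L_before) * 100
Step 1: Shrinkage = 39 - 37.1 = 1.9 cm
Step 2: Shrinkage% = (1.9 / 39) * 100
Step 3: Shrinkage% = 0.048718 * 100 = 4.8718% ≈ 4.9%

4.9%


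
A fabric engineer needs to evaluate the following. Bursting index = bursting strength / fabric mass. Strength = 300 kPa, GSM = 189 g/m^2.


Formula: Bursting Index = Bursting Strength / Fabric GSM
BI = 300 kPa / 189 g/m^2
BI = 1.587 kPa/(g/m^2)

1.587 kPa/(g/m^2)


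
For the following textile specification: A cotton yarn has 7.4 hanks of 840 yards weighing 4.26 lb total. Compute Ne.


Formula: Ne = hanks / mass_lb
Substituting: Ne = 7.4 / 4.26
Ne = 1.7

1.7 Ne


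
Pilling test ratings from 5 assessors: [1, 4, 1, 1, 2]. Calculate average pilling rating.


Formula: Mean = sum / count
Sum = 1 + 4 + 1 + 1 + 2 = 9
Mean = 9 / 5 = 1.8

1.8


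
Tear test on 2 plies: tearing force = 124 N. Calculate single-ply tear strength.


Formula: Per-ply strength = Total force / Number of plies
Per-ply = 124 N / 2
Per-ply = 62 N

62 N


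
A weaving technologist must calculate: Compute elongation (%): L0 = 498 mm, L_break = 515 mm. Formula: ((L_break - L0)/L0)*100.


Formula: Elongation (%) = ((L_break - L0) / L0) * 100
Step 1: Extension = 515 - 498 = 17 mm
Step 2: Elongation = (17 / 498) * 100
Step 3: Elongation = 0.034137 * 100 = 3.4137% ≈ 3.4%

3.4%


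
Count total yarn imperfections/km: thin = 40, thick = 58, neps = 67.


Formula: Total = thin places + thick places + neps
Total = 40 + 58 + 67
Total = 165 imperfections/km

165 imperfections/km


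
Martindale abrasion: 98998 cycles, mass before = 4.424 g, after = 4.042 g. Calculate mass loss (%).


Formula: Mass loss% = ((m_before - m_after) / m_before) * 100
Step 1: Mass loss = 4.424 - 4.042 = 0.382 g
Step 2: Ratio = 0.382 / 4.424 = 0.0863472
Step 3: Mass loss% = 0.0863472 * 100 = 8.63472% ≈ 8.63%

8.63%


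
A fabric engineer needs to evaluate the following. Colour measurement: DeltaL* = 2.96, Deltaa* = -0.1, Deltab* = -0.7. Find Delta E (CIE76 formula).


Formula: Delta E = sqrt(dL*^2 + da*^2 + db*^2)
Step 1: dL*^2 = 2.96^2 = 8.7616
Step 2: da*^2 = (-0.1)^2 = 0.01
Step 3: db*^2 = (-0.7)^2 = 0.49
Step 4: Sum = 8.7616 + 0.01 + 0.49 = 9.2616
Step 5: Delta E = sqrt(9.2616) = 3.04

3.04 Delta E


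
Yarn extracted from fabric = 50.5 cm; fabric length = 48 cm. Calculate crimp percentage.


Formula: Crimp% = ((L_yarn - L_fabric) / L_fabric) * 100
Step 1: Extension = 50.5 - 48 = 2.5 cm
Step 2: Crimp% = (2.5 / 48) * 100
Step 3: Crimp% = 0.052083 * 100 = 5.2083% ≈ 5.2%

5.2%


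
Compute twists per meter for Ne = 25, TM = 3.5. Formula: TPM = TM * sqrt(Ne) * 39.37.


Formula: TPM = TM * sqrt(Ne) * 39.37
Step 1: sqrt(Ne) = sqrt(25) = 5
Step 2: TM * sqrt(Ne) = 3.5 * 5 = 17.5
Step 3: TPM = 17.5 * 39.37 = 689 twists/m

689 twists/m


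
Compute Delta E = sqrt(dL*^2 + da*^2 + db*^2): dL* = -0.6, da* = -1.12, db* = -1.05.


Formula: Delta E = sqrt(dL*^2 + da*^2 + db*^2)
Step 1: dL*^2 = (-0.6)^2 = 0.36
Step 2: da*^2 = (-1.12)^2 = 1.2544
Step 3: db*^2 = (-1.05)^2 = 1.1025
Step 4: Sum = 0.36 + 1.2544 + 1.1025 = 2.7169
Step 5: Delta E = sqrt(2.7169) = 1.65

1.65 Delta E


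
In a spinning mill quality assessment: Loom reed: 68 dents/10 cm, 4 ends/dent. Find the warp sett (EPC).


Formula: EPC = (dents per 10 cm * ends per dent) / 10
Step 1: Total ends per 10 cm = 68 * 4 = 272
Step 2: EPC = 272 / 10 = 27.2 ends/cm

27.2 ends/cm


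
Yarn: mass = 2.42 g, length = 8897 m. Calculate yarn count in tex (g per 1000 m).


Formula: Tex = (mass_g / length_m) * 1000
Substituting: Tex = (2.42 / 8897) * 1000
Intermediate: 2.42 / 8897 = 0.000272 g/m
Tex = 0.000272 * 1000 = 0.27 tex

0.27 tex


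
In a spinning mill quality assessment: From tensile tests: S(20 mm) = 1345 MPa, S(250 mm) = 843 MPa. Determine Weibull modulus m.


Formula: m = ln(L1/L2) / ln(S2/S1)
Step 1: ln(L1/L2) = ln(20/250) = -2.52573
Step 2: S2/S1 = 843/1345 = 0.62677
Step 3: ln(S2/S1) = ln(0.62677) = -0.46718
Step 4: m = -2.52573 / -0.46718 = 5.41

5.41 (Weibull m)


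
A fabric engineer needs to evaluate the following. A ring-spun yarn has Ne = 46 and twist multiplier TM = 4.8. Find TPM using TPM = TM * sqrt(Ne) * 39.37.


Formula: TPM = TM * sqrt(Ne) * 39.37
Step 1: sqrt(Ne) = sqrt(46) = 6.7823
Step 2: TM * sqrt(Ne) = 4.8 * 6.7823 = 32.555
Step 3: TPM = 32.555 * 39.37 = 1282 twists/m

1282 twists/m


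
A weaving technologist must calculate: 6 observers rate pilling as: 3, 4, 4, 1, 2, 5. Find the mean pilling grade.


Formula: Mean = sum / count
Sum = 3 + 4 + 4 + 1 + 2 + 5 = 19
Mean = 19 / 6 = 3.2

3.2


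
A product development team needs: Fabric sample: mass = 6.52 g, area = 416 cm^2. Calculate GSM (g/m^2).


Formula: GSM = mass_g / area_m2
Step 1: Convert area: 416 cm^2 = 416 / 10000 = 0.0416 m^2
Step 2: GSM = 6.52 g / 0.0416 m^2 = 156.7 g/m^2

156.7 g/m^2


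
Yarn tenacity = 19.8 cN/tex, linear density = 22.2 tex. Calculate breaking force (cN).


Formula: Breaking force = Tenacity * Linear density
F = 19.8 cN/tex * 22.2 tex
F = 439.56 cN

439.56 cN


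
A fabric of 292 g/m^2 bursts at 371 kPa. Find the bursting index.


Formula: Bursting Index = Bursting Strength / Fabric GSM
BI = 371 kPa / 292 g/m^2
BI = 1.271 kPa/(g/m^2)

1.271 kPa/(g/m^2)


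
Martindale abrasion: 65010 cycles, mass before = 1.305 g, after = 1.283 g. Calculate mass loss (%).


Formula: Mass loss% = ((m_before - m_after) / m_before) * 100
Step 1: Mass loss = 1.305 - 1.283 = 0.022 g
Step 2: Ratio = 0.022 / 1.305 = 0.0168582
Step 3: Mass loss% = 0.0168582 * 100 = 1.68582% ≈ 1.69%

1.69%


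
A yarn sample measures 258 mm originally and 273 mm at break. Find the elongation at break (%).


Formula: Elongation (%) = ((L_break - L0) / L0) * 100
Step 1: Extension = 273 - 258 = 15 mm
Step 2: Elongation = (15 / 258) * 100
Step 3: Elongation = 0.05814 * 100 = 5.814% ≈ 5.8%

5.8%


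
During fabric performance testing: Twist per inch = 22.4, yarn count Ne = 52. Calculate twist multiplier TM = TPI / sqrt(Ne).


Formula: TM = TPI / sqrt(Ne)
Step 1: sqrt(Ne) = sqrt(52) = 7.2111
Step 2: TM = 22.4 / 7.2111 = 3.11

3.11 TM


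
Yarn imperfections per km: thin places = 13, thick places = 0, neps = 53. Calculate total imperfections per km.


Formula: Total = thin places + thick places + neps
Total = 13 + 0 + 53
Total = 66 imperfections/km

66 imperfections/km


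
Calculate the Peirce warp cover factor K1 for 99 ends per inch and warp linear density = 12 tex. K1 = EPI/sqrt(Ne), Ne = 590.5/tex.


Formula: K1 = EPI / sqrt(Ne), with Ne = 590.5 / tex_warp
Step 1: Ne = 590.5 / 12 = 49.208
Step 2: sqrt(Ne) = sqrt(49.208) = 7.0148
Step 3: K1 = 99 / 7.0148 = 14.1

14.1


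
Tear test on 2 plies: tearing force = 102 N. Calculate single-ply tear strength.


Formula: Per-ply strength = Total force / Number of plies
Per-ply = 102 N / 2
Per-ply = 51 N

51 N


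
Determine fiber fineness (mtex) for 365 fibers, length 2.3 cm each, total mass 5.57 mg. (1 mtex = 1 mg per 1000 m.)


Formula: fineness (mtex) = mass (mg) / total length (km) = (mass_mg / total_length_m) * 1000
Step 1: Convert fiber length: 2.3 cm = 0.023 m
Step 2: Total fiber length = 365 * 0.023 = 8.395 m
Step 3: Linear density = 5.57 mg / 8.395 m = 0.6635 mg/m
Step 4: fineness = 0.6635 * 1000 = 663.5 mtex

663.5 mtex


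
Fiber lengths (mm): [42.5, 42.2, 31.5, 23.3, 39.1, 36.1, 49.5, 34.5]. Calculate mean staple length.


Formula: Mean = sum of lengths / count
Sum = 42.5 + 42.2 + 31.5 + 23.3 + 39.1 + 36.1 + 49.5 + 34.5
Sum = 298.7 mm
Mean = 298.7 / 8 = 37.34 mm

37.34 mm


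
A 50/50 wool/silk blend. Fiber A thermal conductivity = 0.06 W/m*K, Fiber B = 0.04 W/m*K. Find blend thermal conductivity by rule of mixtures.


Formula: Blend property = (fraction_A * property_A) + (fraction_B * property_B)
Step 1: Contribution A = 50/100 * 0.06 W/m*K = 0.03 W/m*K
Step 2: Contribution B = 50/100 * 0.04 W/m*K = 0.02 W/m*K
Step 3: Blend thermal conductivity = 0.03 + 0.02 = 0.05 W/m*K

0.05 W/m*K


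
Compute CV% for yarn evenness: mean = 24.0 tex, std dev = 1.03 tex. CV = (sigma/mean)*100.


Formula: CV% = (standard deviation / mean) * 100
Step 1: Ratio = 1.03 / 24.0 = 0.042917
Step 2: CV% = 0.042917 * 100 = 4.2917% ≈ 4.3%

4.3%


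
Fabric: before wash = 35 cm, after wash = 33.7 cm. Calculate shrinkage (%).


Formula: Shrinkage% = ((L_before - L_after) / L_before) * 100
Step 1: Shrinkage = 35 - 33.7 = 1.3 cm
Step 2: Shrinkage% = (1.3 / 35) * 100
Step 3: Shrinkage% = 0.037143 * 100 = 3.7143% ≈ 3.7%

3.7%


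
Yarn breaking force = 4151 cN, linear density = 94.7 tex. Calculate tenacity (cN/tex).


Formula: Tenacity = Breaking force / Linear density
Tenacity = 4151 cN / 94.7 tex
Tenacity = 43.83 cN/tex

43.83 cN/tex


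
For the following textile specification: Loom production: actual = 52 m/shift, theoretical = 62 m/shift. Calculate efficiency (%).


Formula: Efficiency% = (Actual output / Theoretical output) * 100
Efficiency% = (52 / 62) * 100
Efficiency% = 0.83871 * 100 = 83.871% ≈ 83.9%

83.9%


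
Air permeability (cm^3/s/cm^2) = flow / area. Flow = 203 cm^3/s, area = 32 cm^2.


Formula: Air Permeability = Airflow / Test Area
AP = 203 cm^3/s / 32 cm^2
AP = 6.3 cm^3/s/cm^2

6.3 cm^3/s/cm^2


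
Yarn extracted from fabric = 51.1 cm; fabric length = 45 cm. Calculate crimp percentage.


Formula: Crimp% = ((L_yarn - L_fabric) / L_fabric) * 100
Step 1: Extension = 51.1 - 45 = 6.1 cm
Step 2: Crimp% = (6.1 / 45) * 100
Step 3: Crimp% = 0.135556 * 100 = 13.5556% ≈ 13.6%

13.6%


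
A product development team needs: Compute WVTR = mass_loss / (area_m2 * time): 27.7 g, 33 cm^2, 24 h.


Formula: WVTR = mass_loss / (area * time)
Step 1: Convert area: 33 cm^2 = 0.0033 m^2
Step 2: WVTR = 27.7 g / (0.0033 m^2 * 24 h)
Step 3: WVTR = 27.7 / 0.0792 = 349.7 g/m^2/h

349.7 g/m^2/h


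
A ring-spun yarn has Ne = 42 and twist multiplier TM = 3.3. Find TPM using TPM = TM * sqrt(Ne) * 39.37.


Formula: TPM = TM * sqrt(Ne) * 39.37
Step 1: sqrt(Ne) = sqrt(42) = 6.4807
Step 2: TM * sqrt(Ne) = 3.3 * 6.4807 = 21.3863
Step 3: TPM = 21.3863 * 39.37 = 842 twists/m

842 twists/m


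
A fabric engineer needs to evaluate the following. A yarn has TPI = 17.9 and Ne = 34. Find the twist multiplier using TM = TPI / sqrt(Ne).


Formula: TM = TPI / sqrt(Ne)
Step 1: sqrt(Ne) = sqrt(34) = 5.831
Step 2: TM = 17.9 / 5.831 = 3.07

3.07 TM


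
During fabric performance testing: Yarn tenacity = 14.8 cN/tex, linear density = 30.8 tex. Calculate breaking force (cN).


Formula: Breaking force = Tenacity * Linear density
F = 14.8 cN/tex * 30.8 tex
F = 455.84 cN

455.84 cN


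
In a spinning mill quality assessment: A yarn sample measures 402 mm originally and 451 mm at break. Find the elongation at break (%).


Formula: Elongation (%) = ((L_break - L0) / L0) * 100
Step 1: Extension = 451 - 402 = 49 mm
Step 2: Elongation = (49 / 402) * 100
Step 3: Elongation = 0.121891 * 100 = 12.1891% ≈ 12.2%

12.2%


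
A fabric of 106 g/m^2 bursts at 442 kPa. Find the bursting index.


Formula: Bursting Index = Bursting Strength / Fabric GSM
BI = 442 kPa / 106 g/m^2
BI = 4.170 kPa/(g/m^2)

4.170 kPa/(g/m^2)


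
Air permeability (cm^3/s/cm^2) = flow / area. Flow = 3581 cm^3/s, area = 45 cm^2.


Formula: Air Permeability = Airflow / Test Area
AP = 3581 cm^3/s / 45 cm^2
AP = 79.6 cm^3/s/cm^2

79.6 cm^3/s/cm^2


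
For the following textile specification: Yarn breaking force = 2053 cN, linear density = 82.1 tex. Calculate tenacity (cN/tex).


Formula: Tenacity = Breaking force / Linear density
Tenacity = 2053 cN / 82.1 tex
Tenacity = 25.01 cN/tex

25.01 cN/tex


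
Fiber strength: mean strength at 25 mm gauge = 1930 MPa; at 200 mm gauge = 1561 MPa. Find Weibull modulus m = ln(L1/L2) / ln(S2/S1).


Formula: m = ln(L1/L2) / ln(S2/S1)
Step 1: ln(L1/L2) = ln(25/200) = -2.07944
Step 2: S2/S1 = 1561/1930 = 0.80881
Step 3: ln(S2/S1) = ln(0.80881) = -0.21219
Step 4: m = -2.07944 / -0.21219 = 9.80

9.80 (Weibull m)


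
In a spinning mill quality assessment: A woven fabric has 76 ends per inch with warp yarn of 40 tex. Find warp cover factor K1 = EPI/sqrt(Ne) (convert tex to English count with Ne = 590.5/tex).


Formula: K1 = EPI / sqrt(Ne), with Ne = 590.5 / tex_warp
Step 1: Ne = 590.5 / 40 = 14.763
Step 2: sqrt(Ne) = sqrt(14.763) = 3.8423
Step 3: K1 = 76 / 3.8423 = 19.8

19.8


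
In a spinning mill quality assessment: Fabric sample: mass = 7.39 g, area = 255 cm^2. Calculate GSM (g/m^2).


Formula: GSM = mass_g / area_m2
Step 1: Convert area: 255 cm^2 = 255 / 10000 = 0.0255 m^2
Step 2: GSM = 7.39 g / 0.0255 m^2 = 289.8 g/m^2

289.8 g/m^2


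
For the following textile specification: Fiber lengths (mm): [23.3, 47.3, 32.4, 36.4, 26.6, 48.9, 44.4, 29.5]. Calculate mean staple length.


Formula: Mean = sum of lengths / count
Sum = 23.3 + 47.3 + 32.4 + 36.4 + 26.6 + 48.9 + 44.4 + 29.5
Sum = 288.8 mm
Mean = 288.8 / 8 = 36.10 mm

36.10 mm


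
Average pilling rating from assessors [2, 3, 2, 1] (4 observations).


Formula: Mean = sum / count
Sum = 2 + 3 + 2 + 1 = 8
Mean = 8 / 4 = 2.0

2.0


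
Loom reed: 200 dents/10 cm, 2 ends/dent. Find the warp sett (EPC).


Formula: EPC = (dents per 10 cm * ends per dent) / 10
Step 1: Total ends per 10 cm = 200 * 2 = 400
Step 2: EPC = 400 / 10 = 40.0 ends/cm

40.0 ends/cm


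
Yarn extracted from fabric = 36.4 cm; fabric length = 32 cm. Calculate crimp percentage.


Formula: Crimp% = ((L_yarn - L_fabric) / L_fabric) * 100
Step 1: Extension = 36.4 - 32 = 4.4 cm
Step 2: Crimp% = (4.4 / 32) * 100
Step 3: Crimp% = 0.1375 * 100 = 13.75% ≈ 13.8%

13.8%


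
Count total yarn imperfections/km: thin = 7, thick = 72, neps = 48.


Formula: Total = thin places + thick places + neps
Total = 7 + 72 + 48
Total = 127 imperfections/km

127 imperfections/km


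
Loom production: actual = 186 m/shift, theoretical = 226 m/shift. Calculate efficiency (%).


Formula: Efficiency% = (Actual output / Theoretical output) * 100
Efficiency% = (186 / 226) * 100
Efficiency% = 0.823009 * 100 = 82.3009% ≈ 82.3%

82.3%


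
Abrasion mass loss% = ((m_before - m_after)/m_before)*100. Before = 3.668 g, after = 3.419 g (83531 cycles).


Formula: Mass loss% = ((m_before - m_after) / m_before) * 100
Step 1: Mass loss = 3.668 - 3.419 = 0.249 g
Step 2: Ratio = 0.249 / 3.668 = 0.0678844
Step 3: Mass loss% = 0.0678844 * 100 = 6.78844% ≈ 6.79%

6.79%


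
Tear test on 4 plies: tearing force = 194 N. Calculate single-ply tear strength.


Formula: Per-ply strength = Total force / Number of plies
Per-ply = 194 N / 4
Per-ply = 48.5 N

48.5 N


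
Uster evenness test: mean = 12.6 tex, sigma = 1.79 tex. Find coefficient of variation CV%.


Formula: CV% = (standard deviation / mean) * 100
Step 1: Ratio = 1.79 / 12.6 = 0.142063
Step 2: CV% = 0.142063 * 100 = 14.2063% ≈ 14.2%

14.2%


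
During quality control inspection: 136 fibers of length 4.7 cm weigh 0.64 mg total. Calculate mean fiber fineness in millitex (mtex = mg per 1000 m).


Formula: fineness (mtex) = mass (mg) / total length (km) = (mass_mg / total_length_m) * 1000
Step 1: Convert fiber length: 4.7 cm = 0.047 m
Step 2: Total fiber length = 136 * 0.047 = 6.392 m
Step 3: Linear density = 0.64 mg / 6.392 m = 0.1001 mg/m
Step 4: fineness = 0.1001 * 1000 = 100.1 mtex

100.1 mtex


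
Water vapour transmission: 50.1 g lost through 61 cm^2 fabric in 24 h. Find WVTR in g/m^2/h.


Formula: WVTR = mass_loss / (area * time)
Step 1: Convert area: 61 cm^2 = 0.0061 m^2
Step 2: WVTR = 50.1 g / (0.0061 m^2 * 24 h)
Step 3: WVTR = 50.1 / 0.1464 = 342.2 g/m^2/h

342.2 g/m^2/h


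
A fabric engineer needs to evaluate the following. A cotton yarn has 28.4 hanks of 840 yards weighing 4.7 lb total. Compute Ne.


Formula: Ne = hanks / mass_lb
Substituting: Ne = 28.4 / 4.7
Ne = 6.0

6.0 Ne


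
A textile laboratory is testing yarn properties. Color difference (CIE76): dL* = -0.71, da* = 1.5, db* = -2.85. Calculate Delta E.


Formula: Delta E = sqrt(dL*^2 + da*^2 + db*^2)
Step 1: dL*^2 = (-0.71)^2 = 0.5041
Step 2: da*^2 = 1.5^2 = 2.25
Step 3: db*^2 = (-2.85)^2 = 8.1225
Step 4: Sum = 0.5041 + 2.25 + 8.1225 = 10.8766
Step 5: Delta E = sqrt(10.8766) = 3.3

3.3 Delta E


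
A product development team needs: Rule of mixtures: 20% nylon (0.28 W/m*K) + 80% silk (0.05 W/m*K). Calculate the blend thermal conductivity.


Formula: Blend property = (fraction_A * property_A) + (fraction_B * property_B)
Step 1: Contribution A = 20/100 * 0.28 W/m*K = 0.056 W/m*K
Step 2: Contribution B = 80/100 * 0.05 W/m*K = 0.04 W/m*K
Step 3: Blend thermal conductivity = 0.056 + 0.04 = 0.096 W/m*K

0.096 W/m*K


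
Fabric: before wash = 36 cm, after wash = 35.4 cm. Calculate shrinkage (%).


Formula: Shrinkage% = ((L_before - L_after) / L_before) * 100
Step 1: Shrinkage = 36 - 35.4 = 0.6 cm
Step 2: Shrinkage% = (0.6 / 36) * 100
Step 3: Shrinkage% = 0.016667 * 100 = 1.6667% ≈ 1.7%

1.7%


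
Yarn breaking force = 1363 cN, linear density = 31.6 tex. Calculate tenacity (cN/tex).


Formula: Tenacity = Breaking force / Linear density
Tenacity = 1363 cN / 31.6 tex
Tenacity = 43.13 cN/tex

43.13 cN/tex


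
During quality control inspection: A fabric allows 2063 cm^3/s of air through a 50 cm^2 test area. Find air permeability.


Formula: Air Permeability = Airflow / Test Area
AP = 2063 cm^3/s / 50 cm^2
AP = 41.3 cm^3/s/cm^2

41.3 cm^3/s/cm^2


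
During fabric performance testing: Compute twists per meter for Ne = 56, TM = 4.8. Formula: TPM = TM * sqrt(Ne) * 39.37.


Formula: TPM = TM * sqrt(Ne) * 39.37
Step 1: sqrt(Ne) = sqrt(56) = 7.4833
Step 2: TM * sqrt(Ne) = 4.8 * 7.4833 = 35.9198
Step 3: TPM = 35.9198 * 39.37 = 1414 twists/m

1414 twists/m


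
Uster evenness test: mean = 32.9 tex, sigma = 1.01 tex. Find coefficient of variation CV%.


Formula: CV% = (standard deviation / mean) * 100
Step 1: Ratio = 1.01 / 32.9 = 0.030699
Step 2: CV% = 0.030699 * 100 = 3.0699% ≈ 3.1%

3.1%


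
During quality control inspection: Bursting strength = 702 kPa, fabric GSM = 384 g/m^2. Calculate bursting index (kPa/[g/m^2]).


Formula: Bursting Index = Bursting Strength / Fabric GSM
BI = 702 kPa / 384 g/m^2
BI = 1.828 kPa/(g/m^2)

1.828 kPa/(g/m^2)


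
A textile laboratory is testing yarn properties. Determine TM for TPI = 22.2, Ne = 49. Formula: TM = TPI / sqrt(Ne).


Formula: TM = TPI / sqrt(Ne)
Step 1: sqrt(Ne) = sqrt(49) = 7
Step 2: TM = 22.2 / 7 = 3.17

3.17 TM


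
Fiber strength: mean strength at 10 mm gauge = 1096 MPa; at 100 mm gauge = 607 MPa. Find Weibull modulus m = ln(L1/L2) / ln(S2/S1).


Formula: m = ln(L1/L2) / ln(S2/S1)
Step 1: ln(L1/L2) = ln(10/100) = -2.30259
Step 2: S2/S1 = 607/1096 = 0.55383
Step 3: ln(S2/S1) = ln(0.55383) = -0.59090
Step 4: m = -2.30259 / -0.59090 = 3.90

3.90 (Weibull m)


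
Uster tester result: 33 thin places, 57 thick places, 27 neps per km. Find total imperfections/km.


Formula: Total = thin places + thick places + neps
Total = 33 + 57 + 27
Total = 117 imperfections/km

117 imperfections/km


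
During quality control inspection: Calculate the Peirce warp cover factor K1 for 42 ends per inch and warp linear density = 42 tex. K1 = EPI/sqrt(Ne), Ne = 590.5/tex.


Formula: K1 = EPI / sqrt(Ne), with Ne = 590.5 / tex_warp
Step 1: Ne = 590.5 / 42 = 14.06
Step 2: sqrt(Ne) = sqrt(14.06) = 3.7497
Step 3: K1 = 42 / 3.7497 = 11.2

11.2


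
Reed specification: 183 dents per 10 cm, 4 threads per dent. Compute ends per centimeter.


Formula: EPC = (dents per 10 cm * ends per dent) / 10
Step 1: Total ends per 10 cm = 183 * 4 = 732
Step 2: EPC = 732 / 10 = 73.2 ends/cm

73.2 ends/cm


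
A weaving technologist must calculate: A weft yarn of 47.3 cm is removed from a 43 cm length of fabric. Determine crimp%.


Formula: Crimp% = ((L_yarn - L_fabric) / L_fabric) * 100
Step 1: Extension = 47.3 - 43 = 4.3 cm
Step 2: Crimp% = (4.3 / 43) * 100
Step 3: Crimp% = 0.1 * 100 = 10.0%

10.0%


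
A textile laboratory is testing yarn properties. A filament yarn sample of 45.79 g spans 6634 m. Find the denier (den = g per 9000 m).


Formula: den = (mass_g / length_m) * 9000
Substituting: den = (45.79 / 6634) * 9000
Intermediate: 45.79 / 6634 = 0.00690232 g/m
den = 0.00690232 * 9000 = 62.1 denier

62.1 denier


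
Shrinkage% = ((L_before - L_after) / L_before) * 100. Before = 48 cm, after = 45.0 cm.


Formula: Shrinkage% = ((L_before - L_after) / L_before) * 100
Step 1: Shrinkage = 48 - 45.0 = 3.0 cm
Step 2: Shrinkage% = (3.0 / 48) * 100
Step 3: Shrinkage% = 0.0625 * 100 = 6.25% ≈ 6.3%

6.3%


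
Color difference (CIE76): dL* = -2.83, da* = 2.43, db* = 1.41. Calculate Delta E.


Formula: Delta E = sqrt(dL*^2 + da*^2 + db*^2)
Step 1: dL*^2 = (-2.83)^2 = 8.0089
Step 2: da*^2 = 2.43^2 = 5.9049
Step 3: db*^2 = 1.41^2 = 1.9881
Step 4: Sum = 8.0089 + 5.9049 + 1.9881 = 15.9019
Step 5: Delta E = sqrt(15.9019) = 3.99

3.99 Delta E


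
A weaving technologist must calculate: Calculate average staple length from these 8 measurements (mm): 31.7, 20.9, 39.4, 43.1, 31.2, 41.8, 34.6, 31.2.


Formula: Mean = sum of lengths / count
Sum = 31.7 + 20.9 + 39.4 + 43.1 + 31.2 + 41.8 + 34.6 + 31.2
Sum = 273.9 mm
Mean = 273.9 / 8 = 34.24 mm

34.24 mm


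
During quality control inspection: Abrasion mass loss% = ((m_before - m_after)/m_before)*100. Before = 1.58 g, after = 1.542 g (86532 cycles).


Formula: Mass loss% = ((m_before - m_after) / m_before) * 100
Step 1: Mass loss = 1.58 - 1.542 = 0.038 g
Step 2: Ratio = 0.038 / 1.58 = 0.0240506
Step 3: Mass loss% = 0.0240506 * 100 = 2.40506% ≈ 2.41%

2.41%


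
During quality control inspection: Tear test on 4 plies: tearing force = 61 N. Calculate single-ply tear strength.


Formula: Per-ply strength = Total force / Number of plies
Per-ply = 61 N / 4
Per-ply = 15.25 N

15.25 N


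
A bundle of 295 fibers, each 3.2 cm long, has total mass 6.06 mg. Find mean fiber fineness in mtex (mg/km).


Formula: fineness (mtex) = mass (mg) / total length (km) = (mass_mg / total_length_m) * 1000
Step 1: Convert fiber length: 3.2 cm = 0.032 m
Step 2: Total fiber length = 295 * 0.032 = 9.44 m
Step 3: Linear density = 6.06 mg / 9.44 m = 0.6419 mg/m
Step 4: fineness = 0.6419 * 1000 = 641.9 mtex

641.9 mtex


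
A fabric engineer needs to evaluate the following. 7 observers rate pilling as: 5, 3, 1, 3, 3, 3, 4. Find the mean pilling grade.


Formula: Mean = sum / count
Sum = 5 + 3 + 1 + 3 + 3 + 3 + 4 = 22
Mean = 22 / 7 = 3.1

3.1


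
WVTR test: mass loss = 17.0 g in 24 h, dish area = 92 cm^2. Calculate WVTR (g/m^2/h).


Formula: WVTR = mass_loss / (area * time)
Step 1: Convert area: 92 cm^2 = 0.0092 m^2
Step 2: WVTR = 17.0 g / (0.0092 m^2 * 24 h)
Step 3: WVTR = 17.0 / 0.2208 = 77.0 g/m^2/h

77.0 g/m^2/h


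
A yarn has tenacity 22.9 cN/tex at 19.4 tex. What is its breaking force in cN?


Formula: Breaking force = Tenacity * Linear density
F = 22.9 cN/tex * 19.4 tex
F = 444.26 cN

444.26 cN


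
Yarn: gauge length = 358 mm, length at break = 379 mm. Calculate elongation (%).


Formula: Elongation (%) = ((L_break - L0) / L0) * 100
Step 1: Extension = 379 - 358 = 21 mm
Step 2: Elongation = (21 / 358) * 100
Step 3: Elongation = 0.058659 * 100 = 5.8659% ≈ 5.9%

5.9%


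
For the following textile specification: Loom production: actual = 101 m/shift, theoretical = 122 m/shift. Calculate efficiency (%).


Formula: Efficiency% = (Actual output / Theoretical output) * 100
Efficiency% = (101 / 122) * 100
Efficiency% = 0.827869 * 100 = 82.7869% ≈ 82.8%

82.8%


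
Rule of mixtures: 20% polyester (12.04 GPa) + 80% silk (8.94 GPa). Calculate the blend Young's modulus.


Formula: Blend property = (fraction_A * property_A) + (fraction_B * property_B)
Step 1: Contribution A = 20/100 * 12.04 GPa = 2.408 GPa
Step 2: Contribution B = 80/100 * 8.94 GPa = 7.152 GPa
Step 3: Blend Young's modulus = 2.408 + 7.152 = 9.56 GPa

9.56 GPa


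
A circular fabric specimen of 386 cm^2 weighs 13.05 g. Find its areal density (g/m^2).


Formula: GSM = mass_g / area_m2
Step 1: Convert area: 386 cm^2 = 386 / 10000 = 0.0386 m^2
Step 2: GSM = 13.05 g / 0.0386 m^2 = 338.1 g/m^2

338.1 g/m^2


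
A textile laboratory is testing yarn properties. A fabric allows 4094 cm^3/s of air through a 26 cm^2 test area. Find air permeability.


Formula: Air Permeability = Airflow / Test Area
AP = 4094 cm^3/s / 26 cm^2
AP = 157.5 cm^3/s/cm^2

157.5 cm^3/s/cm^2


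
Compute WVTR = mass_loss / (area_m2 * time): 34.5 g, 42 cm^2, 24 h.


Formula: WVTR = mass_loss / (area * time)
Step 1: Convert area: 42 cm^2 = 0.0042 m^2
Step 2: WVTR = 34.5 g / (0.0042 m^2 * 24 h)
Step 3: WVTR = 34.5 / 0.1008 = 342.3 g/m^2/h

342.3 g/m^2/h


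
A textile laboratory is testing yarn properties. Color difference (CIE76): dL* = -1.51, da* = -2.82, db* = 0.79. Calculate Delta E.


Formula: Delta E = sqrt(dL*^2 + da*^2 + db*^2)
Step 1: dL*^2 = (-1.51)^2 = 2.2801
Step 2: da*^2 = (-2.82)^2 = 7.9524
Step 3: db*^2 = 0.79^2 = 0.6241
Step 4: Sum = 2.2801 + 7.9524 + 0.6241 = 10.8566
Step 5: Delta E = sqrt(10.8566) = 3.29

3.29 Delta E


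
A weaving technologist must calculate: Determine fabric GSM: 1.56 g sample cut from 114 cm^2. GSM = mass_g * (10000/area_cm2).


Formula: GSM = mass_g / area_m2
Step 1: Convert area: 114 cm^2 = 114 / 10000 = 0.0114 m^2
Step 2: GSM = 1.56 g / 0.0114 m^2 = 136.8 g/m^2

136.8 g/m^2


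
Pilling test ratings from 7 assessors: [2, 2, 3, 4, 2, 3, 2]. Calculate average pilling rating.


Formula: Mean = sum / count
Sum = 2 + 2 + 3 + 4 + 2 + 3 + 2 = 18
Mean = 18 / 7 = 2.6

2.6


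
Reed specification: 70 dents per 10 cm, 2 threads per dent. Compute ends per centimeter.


Formula: EPC = (dents per 10 cm * ends per dent) / 10
Step 1: Total ends per 10 cm = 70 * 2 = 140
Step 2: EPC = 140 / 10 = 14.0 ends/cm

14.0 ends/cm


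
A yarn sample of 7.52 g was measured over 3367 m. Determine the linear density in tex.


Formula: Tex = (mass_g / length_m) * 1000
Substituting: Tex = (7.52 / 3367) * 1000
Intermediate: 7.52 / 3367 = 0.00223344 g/m
Tex = 0.00223344 * 1000 = 2.23 tex

2.23 tex


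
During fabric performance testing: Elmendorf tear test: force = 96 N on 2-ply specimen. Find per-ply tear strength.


Formula: Per-ply strength = Total force / Number of plies
Per-ply = 96 N / 2
Per-ply = 48 N

48 N


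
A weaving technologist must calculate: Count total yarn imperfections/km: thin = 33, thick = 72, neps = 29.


Formula: Total = thin places + thick places + neps
Total = 33 + 72 + 29
Total = 134 imperfections/km

134 imperfections/km


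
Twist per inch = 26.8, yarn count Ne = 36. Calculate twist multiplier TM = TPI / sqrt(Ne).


Formula: TM = TPI / sqrt(Ne)
Step 1: sqrt(Ne) = sqrt(36) = 6
Step 2: TM = 26.8 / 6 = 4.47

4.47 TM


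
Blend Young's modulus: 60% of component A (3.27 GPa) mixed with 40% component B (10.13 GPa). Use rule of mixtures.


Formula: Blend property = (fraction_A * property_A) + (fraction_B * property_B)
Step 1: Contribution A = 60/100 * 3.27 GPa = 1.962 GPa
Step 2: Contribution B = 40/100 * 10.13 GPa = 4.052 GPa
Step 3: Blend Young's modulus = 1.962 + 4.052 = 6.014 GPa

6.014 GPa


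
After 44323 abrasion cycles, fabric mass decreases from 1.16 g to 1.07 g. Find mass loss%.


Formula: Mass loss% = ((m_before - m_after) / m_before) * 100
Step 1: Mass loss = 1.16 - 1.07 = 0.09 g
Step 2: Ratio = 0.09 / 1.16 = 0.0775862
Step 3: Mass loss% = 0.0775862 * 100 = 7.75862% ≈ 7.76%

7.76%


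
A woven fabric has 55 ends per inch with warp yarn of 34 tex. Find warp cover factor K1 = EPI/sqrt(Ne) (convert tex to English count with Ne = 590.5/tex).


Formula: K1 = EPI / sqrt(Ne), with Ne = 590.5 / tex_warp
Step 1: Ne = 590.5 / 34 = 17.368
Step 2: sqrt(Ne) = sqrt(17.368) = 4.1675
Step 3: K1 = 55 / 4.1675 = 13.2

13.2
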